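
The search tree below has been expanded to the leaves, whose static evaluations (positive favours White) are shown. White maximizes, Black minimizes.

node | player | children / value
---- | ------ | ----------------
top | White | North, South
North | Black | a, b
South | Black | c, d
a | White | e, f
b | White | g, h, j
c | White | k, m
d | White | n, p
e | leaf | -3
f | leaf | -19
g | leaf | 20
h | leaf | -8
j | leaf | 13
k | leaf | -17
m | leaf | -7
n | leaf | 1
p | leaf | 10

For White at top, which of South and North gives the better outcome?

c (White): max(-17, -7) = -7
d (White): max(1, 10) = 10
South (Black): min(-7, 10) = -7
a (White): max(-3, -19) = -3
b (White): max(20, -8, 13) = 20
North (Black): min(-3, 20) = -3
White prefers the higher value; South=-7, North=-3. North is better since -3 > -7.

North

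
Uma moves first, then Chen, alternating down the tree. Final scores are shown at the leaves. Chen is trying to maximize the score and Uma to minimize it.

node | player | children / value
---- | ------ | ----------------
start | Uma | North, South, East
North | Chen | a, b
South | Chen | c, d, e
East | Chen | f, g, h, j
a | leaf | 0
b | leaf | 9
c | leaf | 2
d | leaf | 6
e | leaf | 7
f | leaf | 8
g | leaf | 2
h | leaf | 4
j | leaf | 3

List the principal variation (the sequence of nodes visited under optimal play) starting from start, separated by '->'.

North (Chen): max(0, 9) = 9
South (Chen): max(2, 6, 7) = 7
East (Chen): max(8, 2, 4, 3) = 8
start (Uma): min(9, 7, 8) = 7
At start, Uma picks South (lowest: 7).
At South, Chen picks e (highest: 7).
Terminal value 7.

start -> South -> e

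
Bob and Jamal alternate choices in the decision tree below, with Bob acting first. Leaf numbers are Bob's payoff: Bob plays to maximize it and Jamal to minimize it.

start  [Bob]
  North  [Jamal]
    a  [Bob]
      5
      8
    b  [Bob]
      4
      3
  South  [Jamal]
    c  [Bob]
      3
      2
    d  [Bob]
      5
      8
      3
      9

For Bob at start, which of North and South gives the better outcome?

a (Bob): max(5, 8) = 8
b (Bob): max(4, 3) = 4
North (Jamal): min(8, 4) = 4
c (Bob): max(3, 2) = 3
d (Bob): max(5, 8, 3, 9) = 9
South (Jamal): min(3, 9) = 3
Bob prefers the higher value; North=4, South=3. North is better since 4 > 3.

North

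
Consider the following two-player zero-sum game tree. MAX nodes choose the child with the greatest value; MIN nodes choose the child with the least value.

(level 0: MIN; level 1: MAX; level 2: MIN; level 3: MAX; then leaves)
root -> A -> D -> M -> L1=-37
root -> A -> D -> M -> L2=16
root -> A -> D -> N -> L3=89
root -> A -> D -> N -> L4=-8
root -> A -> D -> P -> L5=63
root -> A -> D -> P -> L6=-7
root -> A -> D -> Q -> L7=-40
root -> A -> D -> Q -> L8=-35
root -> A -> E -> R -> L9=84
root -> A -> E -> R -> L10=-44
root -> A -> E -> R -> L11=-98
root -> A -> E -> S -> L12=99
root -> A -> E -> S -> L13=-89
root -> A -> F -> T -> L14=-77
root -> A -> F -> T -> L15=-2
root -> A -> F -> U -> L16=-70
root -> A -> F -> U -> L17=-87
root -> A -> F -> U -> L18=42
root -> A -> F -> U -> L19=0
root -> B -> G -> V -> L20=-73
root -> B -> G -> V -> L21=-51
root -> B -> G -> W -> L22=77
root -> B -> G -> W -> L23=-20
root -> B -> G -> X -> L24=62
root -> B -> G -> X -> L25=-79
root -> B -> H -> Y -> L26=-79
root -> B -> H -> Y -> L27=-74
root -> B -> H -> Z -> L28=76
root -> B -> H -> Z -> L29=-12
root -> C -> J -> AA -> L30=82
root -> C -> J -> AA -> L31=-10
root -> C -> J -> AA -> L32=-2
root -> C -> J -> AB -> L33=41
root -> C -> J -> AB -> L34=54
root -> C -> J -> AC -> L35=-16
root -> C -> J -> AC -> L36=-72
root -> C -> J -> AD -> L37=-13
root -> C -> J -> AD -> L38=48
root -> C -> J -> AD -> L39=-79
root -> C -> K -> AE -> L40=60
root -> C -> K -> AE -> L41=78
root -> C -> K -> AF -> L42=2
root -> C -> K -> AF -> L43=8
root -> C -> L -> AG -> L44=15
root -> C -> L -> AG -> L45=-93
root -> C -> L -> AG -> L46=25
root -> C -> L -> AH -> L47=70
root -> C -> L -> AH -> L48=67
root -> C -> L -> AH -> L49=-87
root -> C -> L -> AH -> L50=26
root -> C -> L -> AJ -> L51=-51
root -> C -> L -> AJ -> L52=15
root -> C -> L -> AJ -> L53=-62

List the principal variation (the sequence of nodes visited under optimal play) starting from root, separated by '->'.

M (MAX): max(-37, 16) = 16
N (MAX): max(89, -8) = 89
P (MAX): max(63, -7) = 63
Q (MAX): max(-40, -35) = -35
D (MIN): min(16, 89, 63, -35) = -35
R (MAX): max(84, -44, -98) = 84
S (MAX): max(99, -89) = 99
E (MIN): min(84, 99) = 84
T (MAX): max(-77, -2) = -2
U (MAX): max(-70, -87, 42, 0) = 42
F (MIN): min(-2, 42) = -2
A (MAX): max(-35, 84, -2) = 84
V (MAX): max(-73, -51) = -51
W (MAX): max(77, -20) = 77
X (MAX): max(62, -79) = 62
G (MIN): min(-51, 77, 62) = -51
Y (MAX): max(-79, -74) = -74
Z (MAX): max(76, -12) = 76
H (MIN): min(-74, 76) = -74
B (MAX): max(-51, -74) = -51
AA (MAX): max(82, -10, -2) = 82
AB (MAX): max(41, 54) = 54
AC (MAX): max(-16, -72) = -16
AD (MAX): max(-13, 48, -79) = 48
J (MIN): min(82, 54, -16, 48) = -16
AE (MAX): max(60, 78) = 78
AF (MAX): max(2, 8) = 8
K (MIN): min(78, 8) = 8
AG (MAX): max(15, -93, 25) = 25
AH (MAX): max(70, 67, -87, 26) = 70
AJ (MAX): max(-51, 15, -62) = 15
L (MIN): min(25, 70, 15) = 15
C (MAX): max(-16, 8, 15) = 15
root (MIN): min(84, -51, 15) = -51
At root, MIN picks B (lowest: -51).
At B, MAX picks G (highest: -51).
At G, MIN picks V (lowest: -51).
At V, MAX picks L21 (highest: -51).
Terminal value -51.

root -> B -> G -> V -> L21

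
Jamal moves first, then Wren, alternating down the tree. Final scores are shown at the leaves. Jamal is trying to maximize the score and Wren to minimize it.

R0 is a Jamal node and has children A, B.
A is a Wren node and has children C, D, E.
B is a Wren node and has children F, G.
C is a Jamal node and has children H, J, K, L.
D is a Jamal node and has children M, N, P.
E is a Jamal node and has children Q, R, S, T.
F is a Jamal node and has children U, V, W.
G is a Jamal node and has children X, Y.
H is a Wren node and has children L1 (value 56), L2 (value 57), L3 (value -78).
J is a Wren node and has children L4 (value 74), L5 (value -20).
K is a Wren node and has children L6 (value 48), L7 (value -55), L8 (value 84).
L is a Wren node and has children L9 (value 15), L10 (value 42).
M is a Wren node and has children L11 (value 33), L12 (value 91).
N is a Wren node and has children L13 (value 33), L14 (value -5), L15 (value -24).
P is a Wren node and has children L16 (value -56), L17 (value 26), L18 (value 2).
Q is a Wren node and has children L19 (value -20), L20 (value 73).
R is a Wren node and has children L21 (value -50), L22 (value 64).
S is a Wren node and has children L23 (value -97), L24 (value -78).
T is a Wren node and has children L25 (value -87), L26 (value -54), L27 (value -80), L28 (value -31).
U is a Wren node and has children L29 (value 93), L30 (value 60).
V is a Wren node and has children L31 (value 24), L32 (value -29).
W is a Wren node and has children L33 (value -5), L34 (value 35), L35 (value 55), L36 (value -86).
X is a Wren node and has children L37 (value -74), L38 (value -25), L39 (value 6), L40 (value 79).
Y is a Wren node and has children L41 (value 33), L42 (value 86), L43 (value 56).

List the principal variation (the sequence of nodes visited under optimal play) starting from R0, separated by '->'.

H (Wren): min(56, 57, -78) = -78
J (Wren): min(74, -20) = -20
K (Wren): min(48, -55, 84) = -55
L (Wren): min(15, 42) = 15
C (Jamal): max(-78, -20, -55, 15) = 15
M (Wren): min(33, 91) = 33
N (Wren): min(33, -5, -24) = -24
P (Wren): min(-56, 26, 2) = -56
D (Jamal): max(33, -24, -56) = 33
Q (Wren): min(-20, 73) = -20
R (Wren): min(-50, 64) = -50
S (Wren): min(-97, -78) = -97
T (Wren): min(-87, -54, -80, -31) = -87
E (Jamal): max(-20, -50, -97, -87) = -20
A (Wren): min(15, 33, -20) = -20
U (Wren): min(93, 60) = 60
V (Wren): min(24, -29) = -29
W (Wren): min(-5, 35, 55, -86) = -86
F (Jamal): max(60, -29, -86) = 60
X (Wren): min(-74, -25, 6, 79) = -74
Y (Wren): min(33, 86, 56) = 33
G (Jamal): max(-74, 33) = 33
B (Wren): min(60, 33) = 33
R0 (Jamal): max(-20, 33) = 33
At R0, Jamal picks B (highest: 33).
At B, Wren picks G (lowest: 33).
At G, Jamal picks Y (highest: 33).
At Y, Wren picks L41 (lowest: 33).
Terminal value 33.

R0 -> B -> G -> Y -> L41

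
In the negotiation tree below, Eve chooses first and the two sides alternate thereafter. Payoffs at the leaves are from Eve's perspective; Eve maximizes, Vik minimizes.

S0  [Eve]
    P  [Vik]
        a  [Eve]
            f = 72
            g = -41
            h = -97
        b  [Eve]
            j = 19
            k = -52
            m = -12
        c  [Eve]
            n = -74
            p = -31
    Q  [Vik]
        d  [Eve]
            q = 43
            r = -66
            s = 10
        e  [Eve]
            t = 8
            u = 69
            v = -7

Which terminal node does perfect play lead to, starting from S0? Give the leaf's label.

q

a (Eve): max(72, -41, -97) = 72
b (Eve): max(19, -52, -12) = 19
c (Eve): max(-74, -31) = -31
P (Vik): min(72, 19, -31) = -31
d (Eve): max(43, -66, 10) = 43
e (Eve): max(8, 69, -7) = 69
Q (Vik): min(43, 69) = 43
S0 (Eve): max(-31, 43) = 43
At S0, Eve picks Q (highest: 43).
At Q, Vik picks d (lowest: 43).
At d, Eve picks q (highest: 43).
Terminal value 43.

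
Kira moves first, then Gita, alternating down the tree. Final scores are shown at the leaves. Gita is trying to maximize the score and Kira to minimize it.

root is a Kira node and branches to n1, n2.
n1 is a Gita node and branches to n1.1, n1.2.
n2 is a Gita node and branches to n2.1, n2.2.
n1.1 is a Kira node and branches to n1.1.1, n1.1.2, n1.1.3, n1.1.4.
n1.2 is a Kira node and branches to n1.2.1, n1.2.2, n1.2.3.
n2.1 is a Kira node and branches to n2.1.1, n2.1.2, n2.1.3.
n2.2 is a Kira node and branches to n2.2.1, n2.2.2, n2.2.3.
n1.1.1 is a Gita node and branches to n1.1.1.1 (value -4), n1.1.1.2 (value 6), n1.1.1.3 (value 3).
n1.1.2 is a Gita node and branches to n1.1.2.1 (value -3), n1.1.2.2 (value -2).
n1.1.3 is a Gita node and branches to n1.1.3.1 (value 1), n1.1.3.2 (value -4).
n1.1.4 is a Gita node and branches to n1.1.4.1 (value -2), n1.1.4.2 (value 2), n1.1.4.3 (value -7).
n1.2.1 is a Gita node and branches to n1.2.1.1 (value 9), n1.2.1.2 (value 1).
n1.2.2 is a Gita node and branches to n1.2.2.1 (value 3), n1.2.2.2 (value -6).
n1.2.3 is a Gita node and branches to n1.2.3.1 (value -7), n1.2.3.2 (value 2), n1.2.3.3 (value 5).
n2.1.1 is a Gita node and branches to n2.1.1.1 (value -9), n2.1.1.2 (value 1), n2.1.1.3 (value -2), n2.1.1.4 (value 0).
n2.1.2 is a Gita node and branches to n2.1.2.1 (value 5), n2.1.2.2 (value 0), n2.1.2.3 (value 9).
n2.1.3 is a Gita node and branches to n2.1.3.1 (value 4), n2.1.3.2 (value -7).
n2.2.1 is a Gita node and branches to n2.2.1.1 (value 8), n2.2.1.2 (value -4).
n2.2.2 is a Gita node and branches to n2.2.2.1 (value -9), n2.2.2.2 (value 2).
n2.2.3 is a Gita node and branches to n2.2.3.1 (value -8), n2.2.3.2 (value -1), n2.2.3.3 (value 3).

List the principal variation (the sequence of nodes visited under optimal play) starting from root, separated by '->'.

n1.1.1 (Gita): max(-4, 6, 3) = 6
n1.1.2 (Gita): max(-3, -2) = -2
n1.1.3 (Gita): max(1, -4) = 1
n1.1.4 (Gita): max(-2, 2, -7) = 2
n1.1 (Kira): min(6, -2, 1, 2) = -2
n1.2.1 (Gita): max(9, 1) = 9
n1.2.2 (Gita): max(3, -6) = 3
n1.2.3 (Gita): max(-7, 2, 5) = 5
n1.2 (Kira): min(9, 3, 5) = 3
n1 (Gita): max(-2, 3) = 3
n2.1.1 (Gita): max(-9, 1, -2, 0) = 1
n2.1.2 (Gita): max(5, 0, 9) = 9
n2.1.3 (Gita): max(4, -7) = 4
n2.1 (Kira): min(1, 9, 4) = 1
n2.2.1 (Gita): max(8, -4) = 8
n2.2.2 (Gita): max(-9, 2) = 2
n2.2.3 (Gita): max(-8, -1, 3) = 3
n2.2 (Kira): min(8, 2, 3) = 2
n2 (Gita): max(1, 2) = 2
root (Kira): min(3, 2) = 2
At root, Kira picks n2 (lowest: 2).
At n2, Gita picks n2.2 (highest: 2).
At n2.2, Kira picks n2.2.2 (lowest: 2).
At n2.2.2, Gita picks n2.2.2.2 (highest: 2).
Terminal value 2.

root -> n2 -> n2.2 -> n2.2.2 -> n2.2.2.2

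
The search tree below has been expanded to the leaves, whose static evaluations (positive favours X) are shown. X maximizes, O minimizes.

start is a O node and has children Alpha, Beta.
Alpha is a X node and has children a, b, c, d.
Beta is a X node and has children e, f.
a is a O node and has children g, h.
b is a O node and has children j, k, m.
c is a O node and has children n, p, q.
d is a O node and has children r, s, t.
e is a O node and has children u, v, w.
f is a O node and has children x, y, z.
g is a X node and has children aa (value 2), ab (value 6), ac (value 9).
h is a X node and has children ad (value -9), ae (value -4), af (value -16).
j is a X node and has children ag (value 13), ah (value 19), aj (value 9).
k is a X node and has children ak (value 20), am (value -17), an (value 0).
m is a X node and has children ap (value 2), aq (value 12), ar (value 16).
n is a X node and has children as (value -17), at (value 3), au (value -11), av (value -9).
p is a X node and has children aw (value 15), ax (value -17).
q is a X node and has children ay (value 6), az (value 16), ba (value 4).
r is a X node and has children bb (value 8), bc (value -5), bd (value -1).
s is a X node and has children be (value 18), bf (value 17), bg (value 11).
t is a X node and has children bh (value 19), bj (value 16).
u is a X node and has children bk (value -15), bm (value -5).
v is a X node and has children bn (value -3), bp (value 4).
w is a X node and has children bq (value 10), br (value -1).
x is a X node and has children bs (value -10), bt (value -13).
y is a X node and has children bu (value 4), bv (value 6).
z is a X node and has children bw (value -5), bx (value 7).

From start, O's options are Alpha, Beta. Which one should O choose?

g (X): max(2, 6, 9) = 9
h (X): max(-9, -4, -16) = -4
a (O): min(9, -4) = -4
j (X): max(13, 19, 9) = 19
k (X): max(20, -17, 0) = 20
m (X): max(2, 12, 16) = 16
b (O): min(19, 20, 16) = 16
n (X): max(-17, 3, -11, -9) = 3
p (X): max(15, -17) = 15
q (X): max(6, 16, 4) = 16
c (O): min(3, 15, 16) = 3
r (X): max(8, -5, -1) = 8
s (X): max(18, 17, 11) = 18
t (X): max(19, 16) = 19
d (O): min(8, 18, 19) = 8
Alpha (X): max(-4, 16, 3, 8) = 16
u (X): max(-15, -5) = -5
v (X): max(-3, 4) = 4
w (X): max(10, -1) = 10
e (O): min(-5, 4, 10) = -5
x (X): max(-10, -13) = -10
y (X): max(4, 6) = 6
z (X): max(-5, 7) = 7
f (O): min(-10, 6, 7) = -10
Beta (X): max(-5, -10) = -5
start (O): min(16, -5) = -5
O at start wants the lowest of {Alpha=16, Beta=-5}, so chooses Beta.

Beta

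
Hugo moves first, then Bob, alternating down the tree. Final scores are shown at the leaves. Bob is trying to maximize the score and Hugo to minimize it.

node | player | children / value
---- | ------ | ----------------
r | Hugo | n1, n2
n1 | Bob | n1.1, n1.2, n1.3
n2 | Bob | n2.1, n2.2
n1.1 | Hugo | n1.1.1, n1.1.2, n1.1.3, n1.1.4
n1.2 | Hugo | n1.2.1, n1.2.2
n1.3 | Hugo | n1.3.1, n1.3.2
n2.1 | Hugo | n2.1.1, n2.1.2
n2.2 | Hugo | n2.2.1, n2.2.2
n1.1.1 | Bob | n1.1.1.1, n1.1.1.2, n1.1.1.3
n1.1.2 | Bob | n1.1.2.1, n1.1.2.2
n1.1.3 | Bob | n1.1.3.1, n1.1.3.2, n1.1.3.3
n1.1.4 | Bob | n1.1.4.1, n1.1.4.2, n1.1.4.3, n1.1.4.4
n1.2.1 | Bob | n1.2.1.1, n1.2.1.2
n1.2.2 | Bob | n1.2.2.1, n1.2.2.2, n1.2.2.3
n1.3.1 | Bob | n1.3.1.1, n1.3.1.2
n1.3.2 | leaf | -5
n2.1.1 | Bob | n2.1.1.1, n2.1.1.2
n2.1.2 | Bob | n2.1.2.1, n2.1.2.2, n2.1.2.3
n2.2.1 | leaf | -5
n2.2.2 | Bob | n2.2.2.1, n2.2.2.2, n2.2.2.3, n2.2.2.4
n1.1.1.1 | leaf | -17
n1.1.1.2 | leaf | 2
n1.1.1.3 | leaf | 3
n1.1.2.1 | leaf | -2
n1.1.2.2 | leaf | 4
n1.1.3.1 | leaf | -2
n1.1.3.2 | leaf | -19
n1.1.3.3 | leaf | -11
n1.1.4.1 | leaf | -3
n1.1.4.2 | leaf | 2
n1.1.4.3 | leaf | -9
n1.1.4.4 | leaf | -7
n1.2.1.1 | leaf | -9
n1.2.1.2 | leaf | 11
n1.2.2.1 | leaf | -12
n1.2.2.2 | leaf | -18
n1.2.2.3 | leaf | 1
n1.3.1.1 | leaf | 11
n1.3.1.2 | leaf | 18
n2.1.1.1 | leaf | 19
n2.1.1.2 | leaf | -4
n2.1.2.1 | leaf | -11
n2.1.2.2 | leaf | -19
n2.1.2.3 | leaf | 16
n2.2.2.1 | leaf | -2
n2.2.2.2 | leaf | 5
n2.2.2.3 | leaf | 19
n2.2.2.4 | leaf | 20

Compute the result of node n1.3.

n1.3.1 (Bob): max(11, 18) = 18
n1.3 (Hugo): min(18, -5) = -5

-5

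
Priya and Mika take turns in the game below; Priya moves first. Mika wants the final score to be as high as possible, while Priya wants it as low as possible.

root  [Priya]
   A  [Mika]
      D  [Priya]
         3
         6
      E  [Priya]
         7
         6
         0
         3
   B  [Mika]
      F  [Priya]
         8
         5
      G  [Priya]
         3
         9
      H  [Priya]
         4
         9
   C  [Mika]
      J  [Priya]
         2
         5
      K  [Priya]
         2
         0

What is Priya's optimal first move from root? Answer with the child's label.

C

D (Priya): min(3, 6) = 3
E (Priya): min(7, 6, 0, 3) = 0
A (Mika): max(3, 0) = 3
F (Priya): min(8, 5) = 5
G (Priya): min(3, 9) = 3
H (Priya): min(4, 9) = 4
B (Mika): max(5, 3, 4) = 5
J (Priya): min(2, 5) = 2
K (Priya): min(2, 0) = 0
C (Mika): max(2, 0) = 2
root (Priya): min(3, 5, 2) = 2
Priya at root wants the lowest of {A=3, B=5, C=2}, so chooses C.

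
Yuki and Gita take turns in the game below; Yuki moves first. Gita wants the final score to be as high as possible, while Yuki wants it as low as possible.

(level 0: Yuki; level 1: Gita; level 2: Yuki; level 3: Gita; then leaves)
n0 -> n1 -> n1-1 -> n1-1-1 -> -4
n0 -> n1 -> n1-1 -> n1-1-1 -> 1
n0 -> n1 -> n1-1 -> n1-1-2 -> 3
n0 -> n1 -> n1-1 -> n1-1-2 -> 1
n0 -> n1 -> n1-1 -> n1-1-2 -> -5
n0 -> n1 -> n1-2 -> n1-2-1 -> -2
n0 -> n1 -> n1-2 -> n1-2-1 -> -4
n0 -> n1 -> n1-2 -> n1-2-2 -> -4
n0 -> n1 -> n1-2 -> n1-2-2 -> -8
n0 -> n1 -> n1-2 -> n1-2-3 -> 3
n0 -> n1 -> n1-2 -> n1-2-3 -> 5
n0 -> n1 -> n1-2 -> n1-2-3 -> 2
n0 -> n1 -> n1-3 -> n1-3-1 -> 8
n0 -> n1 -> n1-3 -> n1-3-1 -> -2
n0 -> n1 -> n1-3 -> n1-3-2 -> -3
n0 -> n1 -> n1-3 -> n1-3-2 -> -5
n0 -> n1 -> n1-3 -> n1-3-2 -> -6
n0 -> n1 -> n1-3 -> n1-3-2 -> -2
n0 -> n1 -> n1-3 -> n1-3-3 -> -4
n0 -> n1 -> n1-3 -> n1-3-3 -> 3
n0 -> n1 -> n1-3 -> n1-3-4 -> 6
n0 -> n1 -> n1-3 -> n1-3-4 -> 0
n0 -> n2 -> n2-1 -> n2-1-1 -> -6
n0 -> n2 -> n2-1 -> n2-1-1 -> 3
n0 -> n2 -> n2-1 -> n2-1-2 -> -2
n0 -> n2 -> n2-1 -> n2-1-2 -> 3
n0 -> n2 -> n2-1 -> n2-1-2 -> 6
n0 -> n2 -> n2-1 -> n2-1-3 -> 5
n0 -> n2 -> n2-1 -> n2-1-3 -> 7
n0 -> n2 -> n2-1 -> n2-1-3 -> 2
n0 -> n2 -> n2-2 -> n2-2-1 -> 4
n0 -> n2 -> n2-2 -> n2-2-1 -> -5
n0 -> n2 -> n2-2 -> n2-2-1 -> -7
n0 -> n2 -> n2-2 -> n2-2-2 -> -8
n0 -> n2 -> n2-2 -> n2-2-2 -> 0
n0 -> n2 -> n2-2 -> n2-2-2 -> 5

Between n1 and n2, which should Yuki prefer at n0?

n1-1-1 (Gita): max(-4, 1) = 1
n1-1-2 (Gita): max(3, 1, -5) = 3
n1-1 (Yuki): min(1, 3) = 1
n1-2-1 (Gita): max(-2, -4) = -2
n1-2-2 (Gita): max(-4, -8) = -4
n1-2-3 (Gita): max(3, 5, 2) = 5
n1-2 (Yuki): min(-2, -4, 5) = -4
n1-3-1 (Gita): max(8, -2) = 8
n1-3-2 (Gita): max(-3, -5, -6, -2) = -2
n1-3-3 (Gita): max(-4, 3) = 3
n1-3-4 (Gita): max(6, 0) = 6
n1-3 (Yuki): min(8, -2, 3, 6) = -2
n1 (Gita): max(1, -4, -2) = 1
n2-1-1 (Gita): max(-6, 3) = 3
n2-1-2 (Gita): max(-2, 3, 6) = 6
n2-1-3 (Gita): max(5, 7, 2) = 7
n2-1 (Yuki): min(3, 6, 7) = 3
n2-2-1 (Gita): max(4, -5, -7) = 4
n2-2-2 (Gita): max(-8, 0, 5) = 5
n2-2 (Yuki): min(4, 5) = 4
n2 (Gita): max(3, 4) = 4
Yuki prefers the lower value; n1=1, n2=4. n1 is better since 1 < 4.

n1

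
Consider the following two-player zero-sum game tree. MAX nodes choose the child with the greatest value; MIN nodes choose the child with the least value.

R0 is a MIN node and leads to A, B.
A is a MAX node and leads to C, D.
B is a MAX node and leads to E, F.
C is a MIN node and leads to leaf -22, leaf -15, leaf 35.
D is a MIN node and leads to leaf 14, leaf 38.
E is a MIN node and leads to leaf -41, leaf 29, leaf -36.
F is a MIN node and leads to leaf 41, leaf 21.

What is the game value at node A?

C (MIN): min(-22, -15, 35) = -22
D (MIN): min(14, 38) = 14
A (MAX): max(-22, 14) = 14

14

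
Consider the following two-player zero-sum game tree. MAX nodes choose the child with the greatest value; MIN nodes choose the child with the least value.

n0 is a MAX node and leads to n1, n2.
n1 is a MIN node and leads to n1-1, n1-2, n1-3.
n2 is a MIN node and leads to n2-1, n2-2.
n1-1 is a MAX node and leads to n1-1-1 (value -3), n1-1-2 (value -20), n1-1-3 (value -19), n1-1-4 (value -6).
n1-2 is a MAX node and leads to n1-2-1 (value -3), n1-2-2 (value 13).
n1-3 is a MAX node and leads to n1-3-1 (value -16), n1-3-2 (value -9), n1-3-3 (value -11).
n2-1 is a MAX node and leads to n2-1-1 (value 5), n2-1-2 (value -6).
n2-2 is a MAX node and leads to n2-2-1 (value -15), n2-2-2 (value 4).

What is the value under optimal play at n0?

4

n1-1 (MAX): max(-3, -20, -19, -6) = -3
n1-2 (MAX): max(-3, 13) = 13
n1-3 (MAX): max(-16, -9, -11) = -9
n1 (MIN): min(-3, 13, -9) = -9
n2-1 (MAX): max(5, -6) = 5
n2-2 (MAX): max(-15, 4) = 4
n2 (MIN): min(5, 4) = 4
n0 (MAX): max(-9, 4) = 4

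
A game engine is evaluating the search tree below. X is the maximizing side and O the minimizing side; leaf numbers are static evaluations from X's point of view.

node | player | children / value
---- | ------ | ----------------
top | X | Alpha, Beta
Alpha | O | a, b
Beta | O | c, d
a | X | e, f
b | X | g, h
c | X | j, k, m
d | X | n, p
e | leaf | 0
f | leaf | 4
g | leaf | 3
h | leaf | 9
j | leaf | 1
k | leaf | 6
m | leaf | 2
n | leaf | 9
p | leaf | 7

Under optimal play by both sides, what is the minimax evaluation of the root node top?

a (X): max(0, 4) = 4
b (X): max(3, 9) = 9
Alpha (O): min(4, 9) = 4
c (X): max(1, 6, 2) = 6
d (X): max(9, 7) = 9
Beta (O): min(6, 9) = 6
top (X): max(4, 6) = 6

6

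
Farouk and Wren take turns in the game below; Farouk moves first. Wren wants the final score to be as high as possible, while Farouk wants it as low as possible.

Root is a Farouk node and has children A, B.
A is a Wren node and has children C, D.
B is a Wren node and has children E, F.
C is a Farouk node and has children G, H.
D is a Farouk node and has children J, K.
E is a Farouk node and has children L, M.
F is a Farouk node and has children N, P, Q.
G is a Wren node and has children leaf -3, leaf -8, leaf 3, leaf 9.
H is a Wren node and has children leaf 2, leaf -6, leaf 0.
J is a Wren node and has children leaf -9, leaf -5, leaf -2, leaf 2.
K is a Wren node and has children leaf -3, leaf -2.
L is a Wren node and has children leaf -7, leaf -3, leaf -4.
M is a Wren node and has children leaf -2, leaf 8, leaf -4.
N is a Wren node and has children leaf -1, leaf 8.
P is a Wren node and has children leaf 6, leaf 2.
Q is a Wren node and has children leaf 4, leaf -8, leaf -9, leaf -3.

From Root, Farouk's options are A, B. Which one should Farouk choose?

A

G (Wren): max(-3, -8, 3, 9) = 9
H (Wren): max(2, -6, 0) = 2
C (Farouk): min(9, 2) = 2
J (Wren): max(-9, -5, -2, 2) = 2
K (Wren): max(-3, -2) = -2
D (Farouk): min(2, -2) = -2
A (Wren): max(2, -2) = 2
L (Wren): max(-7, -3, -4) = -3
M (Wren): max(-2, 8, -4) = 8
E (Farouk): min(-3, 8) = -3
N (Wren): max(-1, 8) = 8
P (Wren): max(6, 2) = 6
Q (Wren): max(4, -8, -9, -3) = 4
F (Farouk): min(8, 6, 4) = 4
B (Wren): max(-3, 4) = 4
Root (Farouk): min(2, 4) = 2
Farouk at Root wants the lowest of {A=2, B=4}, so chooses A.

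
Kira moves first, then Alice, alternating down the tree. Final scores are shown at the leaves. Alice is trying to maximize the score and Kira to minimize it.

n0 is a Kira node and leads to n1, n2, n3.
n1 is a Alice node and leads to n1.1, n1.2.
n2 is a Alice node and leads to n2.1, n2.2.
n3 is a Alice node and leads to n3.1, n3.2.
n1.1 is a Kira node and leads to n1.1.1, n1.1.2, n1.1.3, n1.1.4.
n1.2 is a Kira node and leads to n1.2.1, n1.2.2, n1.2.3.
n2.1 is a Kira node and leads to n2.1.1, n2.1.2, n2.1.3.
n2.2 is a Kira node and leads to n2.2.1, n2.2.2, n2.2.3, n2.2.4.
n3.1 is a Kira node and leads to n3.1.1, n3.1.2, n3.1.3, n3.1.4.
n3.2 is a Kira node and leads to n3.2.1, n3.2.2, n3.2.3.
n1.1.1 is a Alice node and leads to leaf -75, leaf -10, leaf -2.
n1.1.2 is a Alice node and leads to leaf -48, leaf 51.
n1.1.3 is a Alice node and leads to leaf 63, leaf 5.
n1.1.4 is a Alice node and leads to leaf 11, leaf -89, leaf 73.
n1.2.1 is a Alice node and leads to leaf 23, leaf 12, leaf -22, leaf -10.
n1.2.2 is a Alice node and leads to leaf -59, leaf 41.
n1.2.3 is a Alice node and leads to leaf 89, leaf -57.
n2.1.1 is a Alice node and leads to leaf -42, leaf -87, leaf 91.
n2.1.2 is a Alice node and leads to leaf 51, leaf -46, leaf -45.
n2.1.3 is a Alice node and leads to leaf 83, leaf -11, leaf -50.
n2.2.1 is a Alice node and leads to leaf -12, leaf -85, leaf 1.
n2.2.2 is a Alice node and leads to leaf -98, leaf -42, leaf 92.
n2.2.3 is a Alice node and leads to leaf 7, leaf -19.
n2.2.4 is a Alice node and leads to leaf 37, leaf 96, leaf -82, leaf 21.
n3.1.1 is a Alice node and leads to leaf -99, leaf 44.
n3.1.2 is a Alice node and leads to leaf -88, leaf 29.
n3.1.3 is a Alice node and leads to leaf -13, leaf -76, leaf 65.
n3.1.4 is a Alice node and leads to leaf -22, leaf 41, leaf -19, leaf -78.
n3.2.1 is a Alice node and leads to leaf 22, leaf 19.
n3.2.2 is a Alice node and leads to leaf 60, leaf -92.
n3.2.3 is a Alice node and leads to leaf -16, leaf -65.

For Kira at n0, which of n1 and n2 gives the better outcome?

n1

n1.1.1 (Alice): max(-75, -10, -2) = -2
n1.1.2 (Alice): max(-48, 51) = 51
n1.1.3 (Alice): max(63, 5) = 63
n1.1.4 (Alice): max(11, -89, 73) = 73
n1.1 (Kira): min(-2, 51, 63, 73) = -2
n1.2.1 (Alice): max(23, 12, -22, -10) = 23
n1.2.2 (Alice): max(-59, 41) = 41
n1.2.3 (Alice): max(89, -57) = 89
n1.2 (Kira): min(23, 41, 89) = 23
n1 (Alice): max(-2, 23) = 23
n2.1.1 (Alice): max(-42, -87, 91) = 91
n2.1.2 (Alice): max(51, -46, -45) = 51
n2.1.3 (Alice): max(83, -11, -50) = 83
n2.1 (Kira): min(91, 51, 83) = 51
n2.2.1 (Alice): max(-12, -85, 1) = 1
n2.2.2 (Alice): max(-98, -42, 92) = 92
n2.2.3 (Alice): max(7, -19) = 7
n2.2.4 (Alice): max(37, 96, -82, 21) = 96
n2.2 (Kira): min(1, 92, 7, 96) = 1
n2 (Alice): max(51, 1) = 51
Kira prefers the lower value; n1=23, n2=51. n1 is better since 23 < 51.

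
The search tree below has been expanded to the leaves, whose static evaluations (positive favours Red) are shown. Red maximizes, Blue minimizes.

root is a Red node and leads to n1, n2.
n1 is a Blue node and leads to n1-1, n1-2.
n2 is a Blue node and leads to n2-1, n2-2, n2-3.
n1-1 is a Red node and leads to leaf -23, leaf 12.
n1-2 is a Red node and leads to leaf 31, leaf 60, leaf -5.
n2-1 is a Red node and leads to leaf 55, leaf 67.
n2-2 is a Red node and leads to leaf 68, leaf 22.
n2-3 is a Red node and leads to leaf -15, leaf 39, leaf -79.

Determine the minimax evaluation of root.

39

n1-1 (Red): max(-23, 12) = 12
n1-2 (Red): max(31, 60, -5) = 60
n1 (Blue): min(12, 60) = 12
n2-1 (Red): max(55, 67) = 67
n2-2 (Red): max(68, 22) = 68
n2-3 (Red): max(-15, 39, -79) = 39
n2 (Blue): min(67, 68, 39) = 39
root (Red): max(12, 39) = 39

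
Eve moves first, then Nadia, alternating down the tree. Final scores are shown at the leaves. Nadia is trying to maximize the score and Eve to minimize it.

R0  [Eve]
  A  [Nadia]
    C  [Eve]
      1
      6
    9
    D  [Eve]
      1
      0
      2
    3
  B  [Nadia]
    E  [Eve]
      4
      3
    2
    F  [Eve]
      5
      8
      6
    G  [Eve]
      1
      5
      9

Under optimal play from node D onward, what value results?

0

D (Eve): min(1, 0, 2) = 0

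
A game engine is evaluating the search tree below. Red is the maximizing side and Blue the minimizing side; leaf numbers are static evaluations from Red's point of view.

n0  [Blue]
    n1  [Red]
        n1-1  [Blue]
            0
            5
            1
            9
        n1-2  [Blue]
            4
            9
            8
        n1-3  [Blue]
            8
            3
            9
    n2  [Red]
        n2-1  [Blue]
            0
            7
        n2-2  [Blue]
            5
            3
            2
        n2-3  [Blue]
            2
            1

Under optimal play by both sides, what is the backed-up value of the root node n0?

2

n1-1 (Blue): min(0, 5, 1, 9) = 0
n1-2 (Blue): min(4, 9, 8) = 4
n1-3 (Blue): min(8, 3, 9) = 3
n1 (Red): max(0, 4, 3) = 4
n2-1 (Blue): min(0, 7) = 0
n2-2 (Blue): min(5, 3, 2) = 2
n2-3 (Blue): min(2, 1) = 1
n2 (Red): max(0, 2, 1) = 2
n0 (Blue): min(4, 2) = 2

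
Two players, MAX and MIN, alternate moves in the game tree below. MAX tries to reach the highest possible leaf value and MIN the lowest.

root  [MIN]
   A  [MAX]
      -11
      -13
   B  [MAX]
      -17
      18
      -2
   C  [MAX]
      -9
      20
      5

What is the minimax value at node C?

20

C (MAX): max(-9, 20, 5) = 20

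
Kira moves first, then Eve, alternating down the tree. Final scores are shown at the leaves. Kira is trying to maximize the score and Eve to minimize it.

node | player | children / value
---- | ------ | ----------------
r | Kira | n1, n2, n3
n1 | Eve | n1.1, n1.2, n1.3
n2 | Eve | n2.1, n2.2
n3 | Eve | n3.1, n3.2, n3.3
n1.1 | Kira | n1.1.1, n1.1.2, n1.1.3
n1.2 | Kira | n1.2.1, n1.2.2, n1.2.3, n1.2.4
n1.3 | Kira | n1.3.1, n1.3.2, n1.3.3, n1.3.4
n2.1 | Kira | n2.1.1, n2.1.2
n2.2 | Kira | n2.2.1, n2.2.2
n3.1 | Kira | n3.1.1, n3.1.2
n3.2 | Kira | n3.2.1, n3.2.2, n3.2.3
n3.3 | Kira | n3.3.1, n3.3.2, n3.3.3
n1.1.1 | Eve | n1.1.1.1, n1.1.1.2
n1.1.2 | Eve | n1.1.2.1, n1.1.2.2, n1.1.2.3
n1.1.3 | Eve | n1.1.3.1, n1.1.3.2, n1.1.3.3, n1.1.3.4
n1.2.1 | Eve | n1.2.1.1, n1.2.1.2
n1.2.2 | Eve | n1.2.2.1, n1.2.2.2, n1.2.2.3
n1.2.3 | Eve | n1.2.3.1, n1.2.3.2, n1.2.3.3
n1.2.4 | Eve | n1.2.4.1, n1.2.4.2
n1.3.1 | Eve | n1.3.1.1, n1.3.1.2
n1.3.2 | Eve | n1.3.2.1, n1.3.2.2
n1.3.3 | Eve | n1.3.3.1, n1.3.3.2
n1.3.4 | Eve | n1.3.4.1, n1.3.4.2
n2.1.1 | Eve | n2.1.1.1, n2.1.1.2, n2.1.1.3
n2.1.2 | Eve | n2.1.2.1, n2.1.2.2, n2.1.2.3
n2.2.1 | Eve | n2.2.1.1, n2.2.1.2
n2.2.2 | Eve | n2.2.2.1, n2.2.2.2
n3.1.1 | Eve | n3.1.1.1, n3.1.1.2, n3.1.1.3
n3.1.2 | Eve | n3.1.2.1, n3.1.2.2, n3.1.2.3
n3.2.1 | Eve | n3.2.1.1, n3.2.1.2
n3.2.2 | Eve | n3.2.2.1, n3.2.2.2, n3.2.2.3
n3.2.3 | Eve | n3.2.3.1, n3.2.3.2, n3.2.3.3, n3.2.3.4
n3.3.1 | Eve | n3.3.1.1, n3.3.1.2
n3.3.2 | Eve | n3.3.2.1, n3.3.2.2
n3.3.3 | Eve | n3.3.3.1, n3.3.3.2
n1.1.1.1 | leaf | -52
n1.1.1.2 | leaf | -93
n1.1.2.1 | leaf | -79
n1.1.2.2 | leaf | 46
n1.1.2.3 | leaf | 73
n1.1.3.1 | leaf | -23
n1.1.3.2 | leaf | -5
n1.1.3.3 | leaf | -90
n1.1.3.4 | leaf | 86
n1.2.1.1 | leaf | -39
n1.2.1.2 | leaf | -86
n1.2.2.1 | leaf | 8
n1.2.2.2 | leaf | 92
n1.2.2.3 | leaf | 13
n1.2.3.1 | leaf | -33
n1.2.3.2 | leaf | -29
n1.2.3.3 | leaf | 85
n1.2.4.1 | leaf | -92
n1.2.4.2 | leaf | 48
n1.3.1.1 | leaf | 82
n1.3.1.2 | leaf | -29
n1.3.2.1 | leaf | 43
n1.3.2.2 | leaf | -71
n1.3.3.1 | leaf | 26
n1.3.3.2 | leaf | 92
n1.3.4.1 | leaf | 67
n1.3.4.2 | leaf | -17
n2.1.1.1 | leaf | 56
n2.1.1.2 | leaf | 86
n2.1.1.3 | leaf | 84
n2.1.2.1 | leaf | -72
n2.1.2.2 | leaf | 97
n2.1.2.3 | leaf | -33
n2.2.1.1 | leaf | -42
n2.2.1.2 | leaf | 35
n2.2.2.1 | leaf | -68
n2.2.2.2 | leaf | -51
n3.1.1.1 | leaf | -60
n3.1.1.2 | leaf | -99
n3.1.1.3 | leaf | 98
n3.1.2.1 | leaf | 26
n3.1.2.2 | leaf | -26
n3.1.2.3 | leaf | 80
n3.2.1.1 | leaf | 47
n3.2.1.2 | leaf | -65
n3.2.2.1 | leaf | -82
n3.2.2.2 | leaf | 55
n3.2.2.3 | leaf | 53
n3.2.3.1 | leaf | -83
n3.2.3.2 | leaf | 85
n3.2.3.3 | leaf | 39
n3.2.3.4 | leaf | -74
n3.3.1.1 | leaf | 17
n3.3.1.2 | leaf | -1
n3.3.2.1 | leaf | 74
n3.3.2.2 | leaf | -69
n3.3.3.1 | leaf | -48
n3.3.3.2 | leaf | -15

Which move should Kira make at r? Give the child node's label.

n1.1.1 (Eve): min(-52, -93) = -93
n1.1.2 (Eve): min(-79, 46, 73) = -79
n1.1.3 (Eve): min(-23, -5, -90, 86) = -90
n1.1 (Kira): max(-93, -79, -90) = -79
n1.2.1 (Eve): min(-39, -86) = -86
n1.2.2 (Eve): min(8, 92, 13) = 8
n1.2.3 (Eve): min(-33, -29, 85) = -33
n1.2.4 (Eve): min(-92, 48) = -92
n1.2 (Kira): max(-86, 8, -33, -92) = 8
n1.3.1 (Eve): min(82, -29) = -29
n1.3.2 (Eve): min(43, -71) = -71
n1.3.3 (Eve): min(26, 92) = 26
n1.3.4 (Eve): min(67, -17) = -17
n1.3 (Kira): max(-29, -71, 26, -17) = 26
n1 (Eve): min(-79, 8, 26) = -79
n2.1.1 (Eve): min(56, 86, 84) = 56
n2.1.2 (Eve): min(-72, 97, -33) = -72
n2.1 (Kira): max(56, -72) = 56
n2.2.1 (Eve): min(-42, 35) = -42
n2.2.2 (Eve): min(-68, -51) = -68
n2.2 (Kira): max(-42, -68) = -42
n2 (Eve): min(56, -42) = -42
n3.1.1 (Eve): min(-60, -99, 98) = -99
n3.1.2 (Eve): min(26, -26, 80) = -26
n3.1 (Kira): max(-99, -26) = -26
n3.2.1 (Eve): min(47, -65) = -65
n3.2.2 (Eve): min(-82, 55, 53) = -82
n3.2.3 (Eve): min(-83, 85, 39, -74) = -83
n3.2 (Kira): max(-65, -82, -83) = -65
n3.3.1 (Eve): min(17, -1) = -1
n3.3.2 (Eve): min(74, -69) = -69
n3.3.3 (Eve): min(-48, -15) = -48
n3.3 (Kira): max(-1, -69, -48) = -1
n3 (Eve): min(-26, -65, -1) = -65
r (Kira): max(-79, -42, -65) = -42
Kira at r wants the highest of {n1=-79, n2=-42, n3=-65}, so chooses n2.

n2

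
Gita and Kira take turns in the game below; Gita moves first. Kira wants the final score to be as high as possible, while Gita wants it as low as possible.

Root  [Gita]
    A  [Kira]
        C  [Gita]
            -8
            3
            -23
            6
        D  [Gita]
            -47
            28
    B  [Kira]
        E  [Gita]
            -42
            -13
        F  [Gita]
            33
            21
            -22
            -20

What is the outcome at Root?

C (Gita): min(-8, 3, -23, 6) = -23
D (Gita): min(-47, 28) = -47
A (Kira): max(-23, -47) = -23
E (Gita): min(-42, -13) = -42
F (Gita): min(33, 21, -22, -20) = -22
B (Kira): max(-42, -22) = -22
Root (Gita): min(-23, -22) = -23

-23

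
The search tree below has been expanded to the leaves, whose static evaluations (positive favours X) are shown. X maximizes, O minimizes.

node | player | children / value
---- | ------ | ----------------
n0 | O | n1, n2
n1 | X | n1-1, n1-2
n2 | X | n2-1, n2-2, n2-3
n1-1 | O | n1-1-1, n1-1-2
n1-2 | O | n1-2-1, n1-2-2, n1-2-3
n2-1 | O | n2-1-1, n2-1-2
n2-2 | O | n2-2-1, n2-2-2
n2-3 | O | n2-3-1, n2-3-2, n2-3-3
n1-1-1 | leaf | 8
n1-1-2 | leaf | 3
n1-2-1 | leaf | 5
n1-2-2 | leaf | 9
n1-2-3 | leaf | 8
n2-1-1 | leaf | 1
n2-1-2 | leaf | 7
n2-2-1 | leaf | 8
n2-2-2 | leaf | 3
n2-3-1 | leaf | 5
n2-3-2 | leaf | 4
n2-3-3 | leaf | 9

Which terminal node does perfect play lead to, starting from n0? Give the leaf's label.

n2-3-2

n1-1 (O): min(8, 3) = 3
n1-2 (O): min(5, 9, 8) = 5
n1 (X): max(3, 5) = 5
n2-1 (O): min(1, 7) = 1
n2-2 (O): min(8, 3) = 3
n2-3 (O): min(5, 4, 9) = 4
n2 (X): max(1, 3, 4) = 4
n0 (O): min(5, 4) = 4
At n0, O picks n2 (lowest: 4).
At n2, X picks n2-3 (highest: 4).
At n2-3, O picks n2-3-2 (lowest: 4).
Terminal value 4.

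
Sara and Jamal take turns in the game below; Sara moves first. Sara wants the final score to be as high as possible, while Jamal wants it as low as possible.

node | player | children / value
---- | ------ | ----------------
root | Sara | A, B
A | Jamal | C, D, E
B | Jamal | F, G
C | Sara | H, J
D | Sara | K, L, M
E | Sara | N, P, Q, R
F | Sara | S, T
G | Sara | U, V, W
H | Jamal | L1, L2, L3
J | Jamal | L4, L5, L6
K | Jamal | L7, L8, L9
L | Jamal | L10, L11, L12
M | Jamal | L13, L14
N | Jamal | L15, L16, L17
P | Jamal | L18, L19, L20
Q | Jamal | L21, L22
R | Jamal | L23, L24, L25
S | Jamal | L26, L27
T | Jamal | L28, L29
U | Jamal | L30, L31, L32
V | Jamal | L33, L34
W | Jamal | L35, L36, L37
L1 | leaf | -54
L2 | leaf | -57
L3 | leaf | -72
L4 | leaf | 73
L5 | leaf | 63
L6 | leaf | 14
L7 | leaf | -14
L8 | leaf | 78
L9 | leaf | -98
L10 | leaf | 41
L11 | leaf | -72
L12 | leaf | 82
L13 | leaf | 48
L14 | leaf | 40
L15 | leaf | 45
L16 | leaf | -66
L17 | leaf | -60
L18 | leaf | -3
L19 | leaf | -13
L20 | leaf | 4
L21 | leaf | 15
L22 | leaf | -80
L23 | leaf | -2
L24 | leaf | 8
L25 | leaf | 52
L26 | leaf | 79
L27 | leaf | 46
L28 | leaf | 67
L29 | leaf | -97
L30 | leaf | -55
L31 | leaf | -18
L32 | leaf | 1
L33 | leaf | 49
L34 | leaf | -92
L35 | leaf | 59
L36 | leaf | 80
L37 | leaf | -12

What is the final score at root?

H (Jamal): min(-54, -57, -72) = -72
J (Jamal): min(73, 63, 14) = 14
C (Sara): max(-72, 14) = 14
K (Jamal): min(-14, 78, -98) = -98
L (Jamal): min(41, -72, 82) = -72
M (Jamal): min(48, 40) = 40
D (Sara): max(-98, -72, 40) = 40
N (Jamal): min(45, -66, -60) = -66
P (Jamal): min(-3, -13, 4) = -13
Q (Jamal): min(15, -80) = -80
R (Jamal): min(-2, 8, 52) = -2
E (Sara): max(-66, -13, -80, -2) = -2
A (Jamal): min(14, 40, -2) = -2
S (Jamal): min(79, 46) = 46
T (Jamal): min(67, -97) = -97
F (Sara): max(46, -97) = 46
U (Jamal): min(-55, -18, 1) = -55
V (Jamal): min(49, -92) = -92
W (Jamal): min(59, 80, -12) = -12
G (Sara): max(-55, -92, -12) = -12
B (Jamal): min(46, -12) = -12
root (Sara): max(-2, -12) = -2

-2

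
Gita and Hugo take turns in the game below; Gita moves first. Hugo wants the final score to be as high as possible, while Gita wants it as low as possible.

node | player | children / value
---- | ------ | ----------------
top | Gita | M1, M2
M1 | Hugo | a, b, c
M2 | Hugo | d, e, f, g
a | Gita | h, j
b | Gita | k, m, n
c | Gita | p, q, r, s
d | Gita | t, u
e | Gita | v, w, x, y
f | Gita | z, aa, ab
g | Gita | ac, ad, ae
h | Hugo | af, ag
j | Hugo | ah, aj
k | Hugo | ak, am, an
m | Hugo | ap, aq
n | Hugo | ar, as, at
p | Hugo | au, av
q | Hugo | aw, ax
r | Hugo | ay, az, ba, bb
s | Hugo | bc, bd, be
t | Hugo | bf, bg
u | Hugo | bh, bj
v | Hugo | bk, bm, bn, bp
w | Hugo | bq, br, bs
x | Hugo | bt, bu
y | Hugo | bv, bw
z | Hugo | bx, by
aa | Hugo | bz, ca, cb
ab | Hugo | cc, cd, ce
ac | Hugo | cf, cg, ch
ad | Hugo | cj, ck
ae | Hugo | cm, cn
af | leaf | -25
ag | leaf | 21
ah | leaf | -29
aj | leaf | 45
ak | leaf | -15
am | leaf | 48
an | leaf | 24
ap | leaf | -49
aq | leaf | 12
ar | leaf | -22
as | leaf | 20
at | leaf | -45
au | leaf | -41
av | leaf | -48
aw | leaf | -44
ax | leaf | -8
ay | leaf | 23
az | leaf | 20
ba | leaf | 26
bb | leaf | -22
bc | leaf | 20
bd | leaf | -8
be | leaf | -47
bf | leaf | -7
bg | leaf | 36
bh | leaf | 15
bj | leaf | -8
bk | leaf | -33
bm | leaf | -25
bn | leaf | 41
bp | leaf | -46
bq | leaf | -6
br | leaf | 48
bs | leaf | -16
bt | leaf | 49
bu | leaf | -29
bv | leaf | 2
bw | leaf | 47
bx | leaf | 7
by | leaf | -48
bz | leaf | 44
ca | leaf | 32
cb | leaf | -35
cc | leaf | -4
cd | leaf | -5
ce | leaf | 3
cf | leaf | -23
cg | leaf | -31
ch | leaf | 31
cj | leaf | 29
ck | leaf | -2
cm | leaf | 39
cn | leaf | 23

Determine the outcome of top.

h (Hugo): max(-25, 21) = 21
j (Hugo): max(-29, 45) = 45
a (Gita): min(21, 45) = 21
k (Hugo): max(-15, 48, 24) = 48
m (Hugo): max(-49, 12) = 12
n (Hugo): max(-22, 20, -45) = 20
b (Gita): min(48, 12, 20) = 12
p (Hugo): max(-41, -48) = -41
q (Hugo): max(-44, -8) = -8
r (Hugo): max(23, 20, 26, -22) = 26
s (Hugo): max(20, -8, -47) = 20
c (Gita): min(-41, -8, 26, 20) = -41
M1 (Hugo): max(21, 12, -41) = 21
t (Hugo): max(-7, 36) = 36
u (Hugo): max(15, -8) = 15
d (Gita): min(36, 15) = 15
v (Hugo): max(-33, -25, 41, -46) = 41
w (Hugo): max(-6, 48, -16) = 48
x (Hugo): max(49, -29) = 49
y (Hugo): max(2, 47) = 47
e (Gita): min(41, 48, 49, 47) = 41
z (Hugo): max(7, -48) = 7
aa (Hugo): max(44, 32, -35) = 44
ab (Hugo): max(-4, -5, 3) = 3
f (Gita): min(7, 44, 3) = 3
ac (Hugo): max(-23, -31, 31) = 31
ad (Hugo): max(29, -2) = 29
ae (Hugo): max(39, 23) = 39
g (Gita): min(31, 29, 39) = 29
M2 (Hugo): max(15, 41, 3, 29) = 41
top (Gita): min(21, 41) = 21

21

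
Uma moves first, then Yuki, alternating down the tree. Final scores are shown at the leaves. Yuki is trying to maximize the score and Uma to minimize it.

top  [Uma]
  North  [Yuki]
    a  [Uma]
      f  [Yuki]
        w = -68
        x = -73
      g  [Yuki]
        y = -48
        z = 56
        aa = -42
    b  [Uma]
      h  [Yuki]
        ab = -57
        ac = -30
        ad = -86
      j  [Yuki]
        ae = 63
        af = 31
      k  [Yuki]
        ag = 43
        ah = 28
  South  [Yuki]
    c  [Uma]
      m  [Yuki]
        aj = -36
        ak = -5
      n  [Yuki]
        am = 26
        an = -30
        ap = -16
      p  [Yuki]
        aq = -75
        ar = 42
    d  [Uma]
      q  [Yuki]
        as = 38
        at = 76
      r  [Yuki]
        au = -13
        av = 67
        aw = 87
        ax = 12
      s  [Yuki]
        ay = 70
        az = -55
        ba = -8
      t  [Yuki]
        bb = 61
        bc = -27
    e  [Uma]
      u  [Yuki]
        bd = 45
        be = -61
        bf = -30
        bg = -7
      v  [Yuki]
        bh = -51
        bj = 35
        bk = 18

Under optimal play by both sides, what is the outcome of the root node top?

-30

f (Yuki): max(-68, -73) = -68
g (Yuki): max(-48, 56, -42) = 56
a (Uma): min(-68, 56) = -68
h (Yuki): max(-57, -30, -86) = -30
j (Yuki): max(63, 31) = 63
k (Yuki): max(43, 28) = 43
b (Uma): min(-30, 63, 43) = -30
North (Yuki): max(-68, -30) = -30
m (Yuki): max(-36, -5) = -5
n (Yuki): max(26, -30, -16) = 26
p (Yuki): max(-75, 42) = 42
c (Uma): min(-5, 26, 42) = -5
q (Yuki): max(38, 76) = 76
r (Yuki): max(-13, 67, 87, 12) = 87
s (Yuki): max(70, -55, -8) = 70
t (Yuki): max(61, -27) = 61
d (Uma): min(76, 87, 70, 61) = 61
u (Yuki): max(45, -61, -30, -7) = 45
v (Yuki): max(-51, 35, 18) = 35
e (Uma): min(45, 35) = 35
South (Yuki): max(-5, 61, 35) = 61
top (Uma): min(-30, 61) = -30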